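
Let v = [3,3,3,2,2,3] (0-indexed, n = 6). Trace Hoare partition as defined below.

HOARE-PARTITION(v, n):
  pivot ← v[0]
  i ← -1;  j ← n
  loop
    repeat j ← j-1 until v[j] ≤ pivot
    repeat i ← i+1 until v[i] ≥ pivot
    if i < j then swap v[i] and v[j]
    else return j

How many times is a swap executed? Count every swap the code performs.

3

pivot = v[0] = 3; i = -1, j = 6
j→5 (v[5]=3≤3), i→0 (v[0]=3≥3); i<j, swap → [3,3,3,2,2,3]
j→4 (v[4]=2≤3), i→1 (v[1]=3≥3); i<j, swap → [3,2,3,2,3,3]
j→3 (v[3]=2≤3), i→2 (v[2]=3≥3); i<j, swap → [3,2,2,3,3,3]
j→2, i→3; i≥j, return j=2. v = [3,2,2,3,3,3]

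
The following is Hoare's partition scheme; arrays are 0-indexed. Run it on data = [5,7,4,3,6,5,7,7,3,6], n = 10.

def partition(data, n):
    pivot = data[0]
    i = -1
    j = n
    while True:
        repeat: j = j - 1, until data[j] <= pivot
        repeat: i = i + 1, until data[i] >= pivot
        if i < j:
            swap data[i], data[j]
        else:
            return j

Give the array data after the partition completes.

pivot = data[0] = 5; i = -1, j = 10
j→8 (data[8]=3≤5), i→0 (data[0]=5≥5); i<j, swap → [3,7,4,3,6,5,7,7,5,6]
j→5 (data[5]=5≤5), i→1 (data[1]=7≥5); i<j, swap → [3,5,4,3,6,7,7,7,5,6]
j→3, i→4; i≥j, return j=3. data = [3,5,4,3,6,7,7,7,5,6]

[3,5,4,3,6,7,7,7,5,6]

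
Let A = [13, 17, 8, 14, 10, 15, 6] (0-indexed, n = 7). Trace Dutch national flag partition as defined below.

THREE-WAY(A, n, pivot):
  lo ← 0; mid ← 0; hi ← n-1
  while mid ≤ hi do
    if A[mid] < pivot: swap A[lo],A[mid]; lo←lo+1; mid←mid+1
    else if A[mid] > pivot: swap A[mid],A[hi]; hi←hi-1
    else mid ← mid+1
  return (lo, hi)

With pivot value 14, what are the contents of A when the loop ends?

pivot = 14; lo=0, mid=0, hi=6
A[mid]=13<14: swap A[0],A[0]; lo=1,mid=1 → [13, 17, 8, 14, 10, 15, 6]
A[mid]=17>14: swap A[1],A[6]; hi=5 → [13, 6, 8, 14, 10, 15, 17]
A[mid]=6<14: swap A[1],A[1]; lo=2,mid=2 → [13, 6, 8, 14, 10, 15, 17]
A[mid]=8<14: swap A[2],A[2]; lo=3,mid=3 → [13, 6, 8, 14, 10, 15, 17]
A[mid]=14=14: mid=4
A[mid]=10<14: swap A[3],A[4]; lo=4,mid=5 → [13, 6, 8, 10, 14, 15, 17]
A[mid]=15>14: swap A[5],A[5]; hi=4 → [13, 6, 8, 10, 14, 15, 17]
end: lo=4, hi=4; A = [13, 6, 8, 10, 14, 15, 17]

[13, 6, 8, 10, 14, 15, 17]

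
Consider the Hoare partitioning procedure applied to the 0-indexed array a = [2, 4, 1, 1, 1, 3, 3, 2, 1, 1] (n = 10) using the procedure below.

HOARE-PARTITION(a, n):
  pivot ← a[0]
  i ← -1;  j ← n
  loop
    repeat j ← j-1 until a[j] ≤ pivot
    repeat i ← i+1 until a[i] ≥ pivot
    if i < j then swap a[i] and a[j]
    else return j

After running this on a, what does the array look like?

pivot=2
j stops at 9 (1), i stops at 0 (2); swap ⇒ [1, 4, 1, 1, 1, 3, 3, 2, 1, 2]
j stops at 8 (1), i stops at 1 (4); swap ⇒ [1, 1, 1, 1, 1, 3, 3, 2, 4, 2]
j stops at 7 (2), i stops at 5 (3); swap ⇒ [1, 1, 1, 1, 1, 2, 3, 3, 4, 2]
j stops at 5, i stops at 6; i≥j ⇒ return 5. a=[1, 1, 1, 1, 1, 2, 3, 3, 4, 2]

[1, 1, 1, 1, 1, 2, 3, 3, 4, 2]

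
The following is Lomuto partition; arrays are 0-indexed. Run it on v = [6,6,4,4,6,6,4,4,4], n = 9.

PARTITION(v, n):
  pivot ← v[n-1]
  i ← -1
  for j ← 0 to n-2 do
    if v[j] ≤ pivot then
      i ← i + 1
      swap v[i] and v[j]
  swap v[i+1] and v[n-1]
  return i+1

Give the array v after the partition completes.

[4,4,4,4,4,6,6,6,6]

pivot=4, i=-1
j=0: 6>4, skip
j=1: 6>4, skip
j=2: 4≤4, i=0, swap(0,2) ⇒ [4,6,6,4,6,6,4,4,4]
j=3: 4≤4, i=1, swap(1,3) ⇒ [4,4,6,6,6,6,4,4,4]
j=4: 6>4, skip
j=5: 6>4, skip
j=6: 4≤4, i=2, swap(2,6) ⇒ [4,4,4,6,6,6,6,4,4]
j=7: 4≤4, i=3, swap(3,7) ⇒ [4,4,4,4,6,6,6,6,4]
swap(4,8) ⇒ [4,4,4,4,4,6,6,6,6]; return 4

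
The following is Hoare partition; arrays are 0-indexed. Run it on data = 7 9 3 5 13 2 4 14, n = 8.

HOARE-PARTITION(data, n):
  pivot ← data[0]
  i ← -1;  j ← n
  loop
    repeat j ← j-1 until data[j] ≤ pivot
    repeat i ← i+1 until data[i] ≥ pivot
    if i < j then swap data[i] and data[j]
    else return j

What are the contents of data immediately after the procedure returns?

pivot = data[0] = 7; i = -1, j = 8
j→6 (data[6]=4≤7), i→0 (data[0]=7≥7); i<j, swap → 4 9 3 5 13 2 7 14
j→5 (data[5]=2≤7), i→1 (data[1]=9≥7); i<j, swap → 4 2 3 5 13 9 7 14
j→3, i→4; i≥j, return j=3. data = 4 2 3 5 13 9 7 14

4 2 3 5 13 9 7 14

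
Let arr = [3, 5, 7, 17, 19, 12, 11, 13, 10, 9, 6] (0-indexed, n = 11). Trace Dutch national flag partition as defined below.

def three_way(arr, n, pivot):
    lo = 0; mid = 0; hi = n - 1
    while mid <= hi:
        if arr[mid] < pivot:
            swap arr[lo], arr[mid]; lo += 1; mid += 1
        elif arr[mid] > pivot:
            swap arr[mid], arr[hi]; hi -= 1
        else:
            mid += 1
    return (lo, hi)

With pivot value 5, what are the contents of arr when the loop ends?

[3, 5, 17, 19, 12, 11, 13, 10, 9, 6, 7]

lo=0 mid=0 hi=10
3<5: swap(0,0), lo=1 mid=1 ⇒ [3, 5, 7, 17, 19, 12, 11, 13, 10, 9, 6]
5=5: mid=2
7>5: swap(2,10), hi=9 ⇒ [3, 5, 6, 17, 19, 12, 11, 13, 10, 9, 7]
6>5: swap(2,9), hi=8 ⇒ [3, 5, 9, 17, 19, 12, 11, 13, 10, 6, 7]
9>5: swap(2,8), hi=7 ⇒ [3, 5, 10, 17, 19, 12, 11, 13, 9, 6, 7]
10>5: swap(2,7), hi=6 ⇒ [3, 5, 13, 17, 19, 12, 11, 10, 9, 6, 7]
13>5: swap(2,6), hi=5 ⇒ [3, 5, 11, 17, 19, 12, 13, 10, 9, 6, 7]
11>5: swap(2,5), hi=4 ⇒ [3, 5, 12, 17, 19, 11, 13, 10, 9, 6, 7]
12>5: swap(2,4), hi=3 ⇒ [3, 5, 19, 17, 12, 11, 13, 10, 9, 6, 7]
19>5: swap(2,3), hi=2 ⇒ [3, 5, 17, 19, 12, 11, 13, 10, 9, 6, 7]
17>5: swap(2,2), hi=1 ⇒ [3, 5, 17, 19, 12, 11, 13, 10, 9, 6, 7]
done. lo=1 hi=1; arr=[3, 5, 17, 19, 12, 11, 13, 10, 9, 6, 7]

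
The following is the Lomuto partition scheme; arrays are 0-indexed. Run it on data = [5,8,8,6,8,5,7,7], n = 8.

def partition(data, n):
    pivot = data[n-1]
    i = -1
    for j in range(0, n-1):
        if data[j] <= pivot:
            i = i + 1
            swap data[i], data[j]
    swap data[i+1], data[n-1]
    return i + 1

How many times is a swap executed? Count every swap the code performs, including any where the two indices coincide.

5

pivot=7, i=-1
j=0: 5≤7, i=0, swap(0,0) ⇒ [5,8,8,6,8,5,7,7]
j=1: 8>7, skip
j=2: 8>7, skip
j=3: 6≤7, i=1, swap(1,3) ⇒ [5,6,8,8,8,5,7,7]
j=4: 8>7, skip
j=5: 5≤7, i=2, swap(2,5) ⇒ [5,6,5,8,8,8,7,7]
j=6: 7≤7, i=3, swap(3,6) ⇒ [5,6,5,7,8,8,8,7]
swap(4,7) ⇒ [5,6,5,7,7,8,8,8]; return 4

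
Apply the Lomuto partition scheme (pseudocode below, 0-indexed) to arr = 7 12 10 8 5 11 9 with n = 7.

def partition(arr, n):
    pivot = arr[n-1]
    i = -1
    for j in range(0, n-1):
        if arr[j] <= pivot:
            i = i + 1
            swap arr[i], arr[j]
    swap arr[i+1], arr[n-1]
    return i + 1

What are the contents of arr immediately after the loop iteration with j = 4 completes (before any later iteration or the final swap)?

7 8 5 12 10 11 9

pivot=9, i=-1
j=0: 7≤9, i=0, swap(0,0) ⇒ 7 12 10 8 5 11 9
j=1: 12>9, skip
j=2: 10>9, skip
j=3: 8≤9, i=1, swap(1,3) ⇒ 7 8 10 12 5 11 9
j=4: 5≤9, i=2, swap(2,4) ⇒ 7 8 5 12 10 11 9
(after j=4) arr = 7 8 5 12 10 11 9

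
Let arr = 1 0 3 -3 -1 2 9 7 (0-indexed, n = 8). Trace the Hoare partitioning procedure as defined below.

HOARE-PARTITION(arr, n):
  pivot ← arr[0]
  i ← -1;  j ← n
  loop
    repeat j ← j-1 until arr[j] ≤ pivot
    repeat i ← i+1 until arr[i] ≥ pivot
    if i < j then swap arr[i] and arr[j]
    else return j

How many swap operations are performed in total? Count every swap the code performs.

pivot=1
j stops at 4 (-1), i stops at 0 (1); swap ⇒ -1 0 3 -3 1 2 9 7
j stops at 3 (-3), i stops at 2 (3); swap ⇒ -1 0 -3 3 1 2 9 7
j stops at 2, i stops at 3; i≥j ⇒ return 2. arr=-1 0 -3 3 1 2 9 7

2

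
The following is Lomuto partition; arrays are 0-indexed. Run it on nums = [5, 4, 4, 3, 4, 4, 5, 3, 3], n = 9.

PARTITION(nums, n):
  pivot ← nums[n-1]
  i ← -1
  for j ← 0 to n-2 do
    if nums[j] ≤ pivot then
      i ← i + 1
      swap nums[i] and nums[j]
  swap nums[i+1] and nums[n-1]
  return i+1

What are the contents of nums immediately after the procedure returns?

pivot = nums[8] = 3; i = -1
j=0: nums[0]=5 > 3 → no swap
j=1: nums[1]=4 > 3 → no swap
j=2: nums[2]=4 > 3 → no swap
j=3: nums[3]=3 ≤ 3 → i=0, swap nums[0],nums[3] → [3, 4, 4, 5, 4, 4, 5, 3, 3]
j=4: nums[4]=4 > 3 → no swap
j=5: nums[5]=4 > 3 → no swap
j=6: nums[6]=5 > 3 → no swap
j=7: nums[7]=3 ≤ 3 → i=1, swap nums[1],nums[7] → [3, 3, 4, 5, 4, 4, 5, 4, 3]
final swap nums[2],nums[8] → [3, 3, 3, 5, 4, 4, 5, 4, 4]; return 2

[3, 3, 3, 5, 4, 4, 5, 4, 4]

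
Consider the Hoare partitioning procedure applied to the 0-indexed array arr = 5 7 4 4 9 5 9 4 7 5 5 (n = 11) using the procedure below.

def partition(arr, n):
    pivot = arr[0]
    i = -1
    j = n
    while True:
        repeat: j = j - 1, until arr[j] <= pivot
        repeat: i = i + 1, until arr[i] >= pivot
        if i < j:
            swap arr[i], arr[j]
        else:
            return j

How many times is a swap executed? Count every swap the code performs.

3

pivot=5
j stops at 10 (5), i stops at 0 (5); swap ⇒ 5 7 4 4 9 5 9 4 7 5 5
j stops at 9 (5), i stops at 1 (7); swap ⇒ 5 5 4 4 9 5 9 4 7 7 5
j stops at 7 (4), i stops at 4 (9); swap ⇒ 5 5 4 4 4 5 9 9 7 7 5
j stops at 5, i stops at 5; i≥j ⇒ return 5. arr=5 5 4 4 4 5 9 9 7 7 5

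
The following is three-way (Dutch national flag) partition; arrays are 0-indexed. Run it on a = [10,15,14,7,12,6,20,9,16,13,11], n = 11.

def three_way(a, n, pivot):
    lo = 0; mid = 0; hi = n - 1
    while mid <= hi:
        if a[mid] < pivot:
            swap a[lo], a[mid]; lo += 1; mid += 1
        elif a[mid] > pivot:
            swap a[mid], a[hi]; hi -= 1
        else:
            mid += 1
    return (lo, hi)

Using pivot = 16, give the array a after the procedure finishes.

pivot = 16; lo=0, mid=0, hi=10
a[mid]=10<16: swap a[0],a[0]; lo=1,mid=1 → [10,15,14,7,12,6,20,9,16,13,11]
a[mid]=15<16: swap a[1],a[1]; lo=2,mid=2 → [10,15,14,7,12,6,20,9,16,13,11]
a[mid]=14<16: swap a[2],a[2]; lo=3,mid=3 → [10,15,14,7,12,6,20,9,16,13,11]
a[mid]=7<16: swap a[3],a[3]; lo=4,mid=4 → [10,15,14,7,12,6,20,9,16,13,11]
a[mid]=12<16: swap a[4],a[4]; lo=5,mid=5 → [10,15,14,7,12,6,20,9,16,13,11]
a[mid]=6<16: swap a[5],a[5]; lo=6,mid=6 → [10,15,14,7,12,6,20,9,16,13,11]
a[mid]=20>16: swap a[6],a[10]; hi=9 → [10,15,14,7,12,6,11,9,16,13,20]
a[mid]=11<16: swap a[6],a[6]; lo=7,mid=7 → [10,15,14,7,12,6,11,9,16,13,20]
a[mid]=9<16: swap a[7],a[7]; lo=8,mid=8 → [10,15,14,7,12,6,11,9,16,13,20]
a[mid]=16=16: mid=9
a[mid]=13<16: swap a[8],a[9]; lo=9,mid=10 → [10,15,14,7,12,6,11,9,13,16,20]
end: lo=9, hi=9; a = [10,15,14,7,12,6,11,9,13,16,20]

[10,15,14,7,12,6,11,9,13,16,20]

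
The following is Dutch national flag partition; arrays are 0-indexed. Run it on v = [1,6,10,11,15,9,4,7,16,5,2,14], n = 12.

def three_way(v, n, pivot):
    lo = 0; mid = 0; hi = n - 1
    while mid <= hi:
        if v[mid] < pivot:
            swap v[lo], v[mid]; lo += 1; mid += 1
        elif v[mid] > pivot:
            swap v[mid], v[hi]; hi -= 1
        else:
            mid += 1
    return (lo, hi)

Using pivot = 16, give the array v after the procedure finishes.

[1,6,10,11,15,9,4,7,5,2,14,16]

lo=0 mid=0 hi=11
1<16: swap(0,0), lo=1 mid=1 ⇒ [1,6,10,11,15,9,4,7,16,5,2,14]
6<16: swap(1,1), lo=2 mid=2 ⇒ [1,6,10,11,15,9,4,7,16,5,2,14]
10<16: swap(2,2), lo=3 mid=3 ⇒ [1,6,10,11,15,9,4,7,16,5,2,14]
11<16: swap(3,3), lo=4 mid=4 ⇒ [1,6,10,11,15,9,4,7,16,5,2,14]
15<16: swap(4,4), lo=5 mid=5 ⇒ [1,6,10,11,15,9,4,7,16,5,2,14]
9<16: swap(5,5), lo=6 mid=6 ⇒ [1,6,10,11,15,9,4,7,16,5,2,14]
4<16: swap(6,6), lo=7 mid=7 ⇒ [1,6,10,11,15,9,4,7,16,5,2,14]
7<16: swap(7,7), lo=8 mid=8 ⇒ [1,6,10,11,15,9,4,7,16,5,2,14]
16=16: mid=9
5<16: swap(8,9), lo=9 mid=10 ⇒ [1,6,10,11,15,9,4,7,5,16,2,14]
2<16: swap(9,10), lo=10 mid=11 ⇒ [1,6,10,11,15,9,4,7,5,2,16,14]
14<16: swap(10,11), lo=11 mid=12 ⇒ [1,6,10,11,15,9,4,7,5,2,14,16]
done. lo=11 hi=11; v=[1,6,10,11,15,9,4,7,5,2,14,16]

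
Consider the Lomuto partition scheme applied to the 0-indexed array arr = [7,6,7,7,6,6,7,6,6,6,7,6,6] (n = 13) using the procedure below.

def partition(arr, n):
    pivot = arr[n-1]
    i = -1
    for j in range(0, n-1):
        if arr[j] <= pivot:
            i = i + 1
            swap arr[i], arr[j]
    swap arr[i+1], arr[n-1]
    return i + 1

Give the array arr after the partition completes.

[6,6,6,6,6,6,6,6,7,7,7,7,7]

pivot = arr[12] = 6; i = -1
j=0: arr[0]=7 > 6 → no swap
j=1: arr[1]=6 ≤ 6 → i=0, swap arr[0],arr[1] → [6,7,7,7,6,6,7,6,6,6,7,6,6]
j=2: arr[2]=7 > 6 → no swap
j=3: arr[3]=7 > 6 → no swap
j=4: arr[4]=6 ≤ 6 → i=1, swap arr[1],arr[4] → [6,6,7,7,7,6,7,6,6,6,7,6,6]
j=5: arr[5]=6 ≤ 6 → i=2, swap arr[2],arr[5] → [6,6,6,7,7,7,7,6,6,6,7,6,6]
j=6: arr[6]=7 > 6 → no swap
j=7: arr[7]=6 ≤ 6 → i=3, swap arr[3],arr[7] → [6,6,6,6,7,7,7,7,6,6,7,6,6]
j=8: arr[8]=6 ≤ 6 → i=4, swap arr[4],arr[8] → [6,6,6,6,6,7,7,7,7,6,7,6,6]
j=9: arr[9]=6 ≤ 6 → i=5, swap arr[5],arr[9] → [6,6,6,6,6,6,7,7,7,7,7,6,6]
j=10: arr[10]=7 > 6 → no swap
j=11: arr[11]=6 ≤ 6 → i=6, swap arr[6],arr[11] → [6,6,6,6,6,6,6,7,7,7,7,7,6]
final swap arr[7],arr[12] → [6,6,6,6,6,6,6,6,7,7,7,7,7]; return 7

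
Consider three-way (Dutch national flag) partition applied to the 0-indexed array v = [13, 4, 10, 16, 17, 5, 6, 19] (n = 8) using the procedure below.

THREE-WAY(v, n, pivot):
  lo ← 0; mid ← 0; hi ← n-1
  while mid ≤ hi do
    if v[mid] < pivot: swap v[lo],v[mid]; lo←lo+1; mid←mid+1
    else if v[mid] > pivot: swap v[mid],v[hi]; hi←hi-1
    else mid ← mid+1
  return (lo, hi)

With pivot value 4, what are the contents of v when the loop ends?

[4, 10, 16, 17, 5, 6, 19, 13]

pivot = 4; lo=0, mid=0, hi=7
v[mid]=13>4: swap v[0],v[7]; hi=6 → [19, 4, 10, 16, 17, 5, 6, 13]
v[mid]=19>4: swap v[0],v[6]; hi=5 → [6, 4, 10, 16, 17, 5, 19, 13]
v[mid]=6>4: swap v[0],v[5]; hi=4 → [5, 4, 10, 16, 17, 6, 19, 13]
v[mid]=5>4: swap v[0],v[4]; hi=3 → [17, 4, 10, 16, 5, 6, 19, 13]
v[mid]=17>4: swap v[0],v[3]; hi=2 → [16, 4, 10, 17, 5, 6, 19, 13]
v[mid]=16>4: swap v[0],v[2]; hi=1 → [10, 4, 16, 17, 5, 6, 19, 13]
v[mid]=10>4: swap v[0],v[1]; hi=0 → [4, 10, 16, 17, 5, 6, 19, 13]
v[mid]=4=4: mid=1
end: lo=0, hi=0; v = [4, 10, 16, 17, 5, 6, 19, 13]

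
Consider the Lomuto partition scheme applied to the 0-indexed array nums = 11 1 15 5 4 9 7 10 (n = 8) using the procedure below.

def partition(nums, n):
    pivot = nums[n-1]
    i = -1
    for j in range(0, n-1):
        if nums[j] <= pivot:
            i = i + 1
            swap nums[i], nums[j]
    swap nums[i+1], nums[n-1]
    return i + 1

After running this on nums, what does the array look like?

1 5 4 9 7 10 15 11

pivot=10, i=-1
j=0: 11>10, skip
j=1: 1≤10, i=0, swap(0,1) ⇒ 1 11 15 5 4 9 7 10
j=2: 15>10, skip
j=3: 5≤10, i=1, swap(1,3) ⇒ 1 5 15 11 4 9 7 10
j=4: 4≤10, i=2, swap(2,4) ⇒ 1 5 4 11 15 9 7 10
j=5: 9≤10, i=3, swap(3,5) ⇒ 1 5 4 9 15 11 7 10
j=6: 7≤10, i=4, swap(4,6) ⇒ 1 5 4 9 7 11 15 10
swap(5,7) ⇒ 1 5 4 9 7 10 15 11; return 5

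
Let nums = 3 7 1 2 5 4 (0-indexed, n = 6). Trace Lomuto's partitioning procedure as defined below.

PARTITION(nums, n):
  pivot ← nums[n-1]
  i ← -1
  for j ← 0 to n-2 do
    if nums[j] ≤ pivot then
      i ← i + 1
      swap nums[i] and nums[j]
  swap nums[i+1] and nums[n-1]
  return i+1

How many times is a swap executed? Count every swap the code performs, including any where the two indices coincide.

4

pivot=4, i=-1
j=0: 3≤4, i=0, swap(0,0) ⇒ 3 7 1 2 5 4
j=1: 7>4, skip
j=2: 1≤4, i=1, swap(1,2) ⇒ 3 1 7 2 5 4
j=3: 2≤4, i=2, swap(2,3) ⇒ 3 1 2 7 5 4
j=4: 5>4, skip
swap(3,5) ⇒ 3 1 2 4 5 7; return 3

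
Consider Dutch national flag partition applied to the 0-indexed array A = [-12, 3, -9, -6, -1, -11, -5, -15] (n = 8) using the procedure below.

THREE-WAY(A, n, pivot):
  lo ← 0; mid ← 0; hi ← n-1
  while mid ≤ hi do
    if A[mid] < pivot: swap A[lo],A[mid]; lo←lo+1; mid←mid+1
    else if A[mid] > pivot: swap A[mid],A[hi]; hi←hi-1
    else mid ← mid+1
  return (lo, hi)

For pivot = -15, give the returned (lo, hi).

(0, 0)

lo=0 mid=0 hi=7
-12>-15: swap(0,7), hi=6 ⇒ [-15, 3, -9, -6, -1, -11, -5, -12]
-15=-15: mid=1
3>-15: swap(1,6), hi=5 ⇒ [-15, -5, -9, -6, -1, -11, 3, -12]
-5>-15: swap(1,5), hi=4 ⇒ [-15, -11, -9, -6, -1, -5, 3, -12]
-11>-15: swap(1,4), hi=3 ⇒ [-15, -1, -9, -6, -11, -5, 3, -12]
-1>-15: swap(1,3), hi=2 ⇒ [-15, -6, -9, -1, -11, -5, 3, -12]
-6>-15: swap(1,2), hi=1 ⇒ [-15, -9, -6, -1, -11, -5, 3, -12]
-9>-15: swap(1,1), hi=0 ⇒ [-15, -9, -6, -1, -11, -5, 3, -12]
done. lo=0 hi=0; A=[-15, -9, -6, -1, -11, -5, 3, -12]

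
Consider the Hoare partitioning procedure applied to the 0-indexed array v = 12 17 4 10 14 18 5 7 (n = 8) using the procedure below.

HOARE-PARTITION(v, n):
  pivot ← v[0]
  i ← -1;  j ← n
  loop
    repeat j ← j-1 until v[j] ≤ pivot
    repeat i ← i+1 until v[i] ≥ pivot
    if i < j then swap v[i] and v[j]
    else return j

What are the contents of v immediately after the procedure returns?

7 5 4 10 14 18 17 12

pivot=12
j stops at 7 (7), i stops at 0 (12); swap ⇒ 7 17 4 10 14 18 5 12
j stops at 6 (5), i stops at 1 (17); swap ⇒ 7 5 4 10 14 18 17 12
j stops at 3, i stops at 4; i≥j ⇒ return 3. v=7 5 4 10 14 18 17 12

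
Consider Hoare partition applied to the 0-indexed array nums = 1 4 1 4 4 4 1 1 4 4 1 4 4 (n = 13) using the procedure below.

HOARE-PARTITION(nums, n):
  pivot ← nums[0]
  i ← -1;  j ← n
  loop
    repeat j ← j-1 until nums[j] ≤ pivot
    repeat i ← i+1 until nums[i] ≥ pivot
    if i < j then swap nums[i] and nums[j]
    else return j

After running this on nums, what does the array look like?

pivot = nums[0] = 1; i = -1, j = 13
j→10 (nums[10]=1≤1), i→0 (nums[0]=1≥1); i<j, swap → 1 4 1 4 4 4 1 1 4 4 1 4 4
j→7 (nums[7]=1≤1), i→1 (nums[1]=4≥1); i<j, swap → 1 1 1 4 4 4 1 4 4 4 1 4 4
j→6 (nums[6]=1≤1), i→2 (nums[2]=1≥1); i<j, swap → 1 1 1 4 4 4 1 4 4 4 1 4 4
j→2, i→3; i≥j, return j=2. nums = 1 1 1 4 4 4 1 4 4 4 1 4 4

1 1 1 4 4 4 1 4 4 4 1 4 4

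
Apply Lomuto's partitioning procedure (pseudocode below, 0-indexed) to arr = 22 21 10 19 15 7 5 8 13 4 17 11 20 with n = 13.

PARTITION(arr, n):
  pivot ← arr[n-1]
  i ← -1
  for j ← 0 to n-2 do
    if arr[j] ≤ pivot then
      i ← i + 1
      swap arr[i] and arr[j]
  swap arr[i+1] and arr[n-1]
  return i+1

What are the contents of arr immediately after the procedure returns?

pivot = arr[12] = 20; i = -1
j=0: arr[0]=22 > 20 → no swap
j=1: arr[1]=21 > 20 → no swap
j=2: arr[2]=10 ≤ 20 → i=0, swap arr[0],arr[2] → 10 21 22 19 15 7 5 8 13 4 17 11 20
j=3: arr[3]=19 ≤ 20 → i=1, swap arr[1],arr[3] → 10 19 22 21 15 7 5 8 13 4 17 11 20
j=4: arr[4]=15 ≤ 20 → i=2, swap arr[2],arr[4] → 10 19 15 21 22 7 5 8 13 4 17 11 20
j=5: arr[5]=7 ≤ 20 → i=3, swap arr[3],arr[5] → 10 19 15 7 22 21 5 8 13 4 17 11 20
j=6: arr[6]=5 ≤ 20 → i=4, swap arr[4],arr[6] → 10 19 15 7 5 21 22 8 13 4 17 11 20
j=7: arr[7]=8 ≤ 20 → i=5, swap arr[5],arr[7] → 10 19 15 7 5 8 22 21 13 4 17 11 20
j=8: arr[8]=13 ≤ 20 → i=6, swap arr[6],arr[8] → 10 19 15 7 5 8 13 21 22 4 17 11 20
j=9: arr[9]=4 ≤ 20 → i=7, swap arr[7],arr[9] → 10 19 15 7 5 8 13 4 22 21 17 11 20
j=10: arr[10]=17 ≤ 20 → i=8, swap arr[8],arr[10] → 10 19 15 7 5 8 13 4 17 21 22 11 20
j=11: arr[11]=11 ≤ 20 → i=9, swap arr[9],arr[11] → 10 19 15 7 5 8 13 4 17 11 22 21 20
final swap arr[10],arr[12] → 10 19 15 7 5 8 13 4 17 11 20 21 22; return 10

10 19 15 7 5 8 13 4 17 11 20 21 22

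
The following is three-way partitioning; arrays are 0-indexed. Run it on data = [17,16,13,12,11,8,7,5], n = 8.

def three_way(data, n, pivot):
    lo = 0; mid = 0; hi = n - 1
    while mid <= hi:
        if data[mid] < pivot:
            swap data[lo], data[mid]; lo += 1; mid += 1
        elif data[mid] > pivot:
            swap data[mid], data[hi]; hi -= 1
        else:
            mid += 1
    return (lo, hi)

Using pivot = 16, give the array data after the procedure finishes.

[5,13,12,11,8,7,16,17]

lo=0 mid=0 hi=7
17>16: swap(0,7), hi=6 ⇒ [5,16,13,12,11,8,7,17]
5<16: swap(0,0), lo=1 mid=1 ⇒ [5,16,13,12,11,8,7,17]
16=16: mid=2
13<16: swap(1,2), lo=2 mid=3 ⇒ [5,13,16,12,11,8,7,17]
12<16: swap(2,3), lo=3 mid=4 ⇒ [5,13,12,16,11,8,7,17]
11<16: swap(3,4), lo=4 mid=5 ⇒ [5,13,12,11,16,8,7,17]
8<16: swap(4,5), lo=5 mid=6 ⇒ [5,13,12,11,8,16,7,17]
7<16: swap(5,6), lo=6 mid=7 ⇒ [5,13,12,11,8,7,16,17]
done. lo=6 hi=6; data=[5,13,12,11,8,7,16,17]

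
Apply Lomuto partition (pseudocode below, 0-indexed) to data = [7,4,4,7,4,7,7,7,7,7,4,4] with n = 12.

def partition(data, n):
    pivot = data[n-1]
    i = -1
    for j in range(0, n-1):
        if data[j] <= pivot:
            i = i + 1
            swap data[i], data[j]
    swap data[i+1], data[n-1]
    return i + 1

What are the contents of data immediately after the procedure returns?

[4,4,4,4,4,7,7,7,7,7,7,7]

pivot = data[11] = 4; i = -1
j=0: data[0]=7 > 4 → no swap
j=1: data[1]=4 ≤ 4 → i=0, swap data[0],data[1] → [4,7,4,7,4,7,7,7,7,7,4,4]
j=2: data[2]=4 ≤ 4 → i=1, swap data[1],data[2] → [4,4,7,7,4,7,7,7,7,7,4,4]
j=3: data[3]=7 > 4 → no swap
j=4: data[4]=4 ≤ 4 → i=2, swap data[2],data[4] → [4,4,4,7,7,7,7,7,7,7,4,4]
j=5: data[5]=7 > 4 → no swap
j=6: data[6]=7 > 4 → no swap
j=7: data[7]=7 > 4 → no swap
j=8: data[8]=7 > 4 → no swap
j=9: data[9]=7 > 4 → no swap
j=10: data[10]=4 ≤ 4 → i=3, swap data[3],data[10] → [4,4,4,4,7,7,7,7,7,7,7,4]
final swap data[4],data[11] → [4,4,4,4,4,7,7,7,7,7,7,7]; return 4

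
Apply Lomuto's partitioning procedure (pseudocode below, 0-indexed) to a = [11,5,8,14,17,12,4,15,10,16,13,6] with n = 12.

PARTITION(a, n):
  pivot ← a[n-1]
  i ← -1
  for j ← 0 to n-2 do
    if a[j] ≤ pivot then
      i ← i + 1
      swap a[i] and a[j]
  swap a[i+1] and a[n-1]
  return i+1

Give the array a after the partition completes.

[5,4,6,14,17,12,11,15,10,16,13,8]

pivot=6, i=-1
j=0: 11>6, skip
j=1: 5≤6, i=0, swap(0,1) ⇒ [5,11,8,14,17,12,4,15,10,16,13,6]
j=2: 8>6, skip
j=3: 14>6, skip
j=4: 17>6, skip
j=5: 12>6, skip
j=6: 4≤6, i=1, swap(1,6) ⇒ [5,4,8,14,17,12,11,15,10,16,13,6]
j=7: 15>6, skip
j=8: 10>6, skip
j=9: 16>6, skip
j=10: 13>6, skip
swap(2,11) ⇒ [5,4,6,14,17,12,11,15,10,16,13,8]; return 2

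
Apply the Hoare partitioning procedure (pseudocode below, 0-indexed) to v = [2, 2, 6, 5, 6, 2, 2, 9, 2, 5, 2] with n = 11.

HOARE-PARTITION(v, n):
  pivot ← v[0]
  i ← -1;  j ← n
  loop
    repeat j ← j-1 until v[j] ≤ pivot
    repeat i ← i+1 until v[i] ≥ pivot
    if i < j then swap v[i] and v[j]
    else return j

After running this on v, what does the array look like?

[2, 2, 2, 2, 6, 5, 6, 9, 2, 5, 2]

pivot = v[0] = 2; i = -1, j = 11
j→10 (v[10]=2≤2), i→0 (v[0]=2≥2); i<j, swap → [2, 2, 6, 5, 6, 2, 2, 9, 2, 5, 2]
j→8 (v[8]=2≤2), i→1 (v[1]=2≥2); i<j, swap → [2, 2, 6, 5, 6, 2, 2, 9, 2, 5, 2]
j→6 (v[6]=2≤2), i→2 (v[2]=6≥2); i<j, swap → [2, 2, 2, 5, 6, 2, 6, 9, 2, 5, 2]
j→5 (v[5]=2≤2), i→3 (v[3]=5≥2); i<j, swap → [2, 2, 2, 2, 6, 5, 6, 9, 2, 5, 2]
j→3, i→4; i≥j, return j=3. v = [2, 2, 2, 2, 6, 5, 6, 9, 2, 5, 2]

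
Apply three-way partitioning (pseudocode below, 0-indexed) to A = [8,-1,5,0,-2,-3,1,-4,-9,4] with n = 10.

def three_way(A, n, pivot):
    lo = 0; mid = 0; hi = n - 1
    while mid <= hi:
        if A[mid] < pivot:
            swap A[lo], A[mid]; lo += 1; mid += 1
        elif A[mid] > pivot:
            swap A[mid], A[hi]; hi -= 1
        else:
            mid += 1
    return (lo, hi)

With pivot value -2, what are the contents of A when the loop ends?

[-9,-4,-3,-2,0,1,5,-1,4,8]

pivot = -2; lo=0, mid=0, hi=9
A[mid]=8>-2: swap A[0],A[9]; hi=8 → [4,-1,5,0,-2,-3,1,-4,-9,8]
A[mid]=4>-2: swap A[0],A[8]; hi=7 → [-9,-1,5,0,-2,-3,1,-4,4,8]
A[mid]=-9<-2: swap A[0],A[0]; lo=1,mid=1 → [-9,-1,5,0,-2,-3,1,-4,4,8]
A[mid]=-1>-2: swap A[1],A[7]; hi=6 → [-9,-4,5,0,-2,-3,1,-1,4,8]
A[mid]=-4<-2: swap A[1],A[1]; lo=2,mid=2 → [-9,-4,5,0,-2,-3,1,-1,4,8]
A[mid]=5>-2: swap A[2],A[6]; hi=5 → [-9,-4,1,0,-2,-3,5,-1,4,8]
A[mid]=1>-2: swap A[2],A[5]; hi=4 → [-9,-4,-3,0,-2,1,5,-1,4,8]
A[mid]=-3<-2: swap A[2],A[2]; lo=3,mid=3 → [-9,-4,-3,0,-2,1,5,-1,4,8]
A[mid]=0>-2: swap A[3],A[4]; hi=3 → [-9,-4,-3,-2,0,1,5,-1,4,8]
A[mid]=-2=-2: mid=4
end: lo=3, hi=3; A = [-9,-4,-3,-2,0,1,5,-1,4,8]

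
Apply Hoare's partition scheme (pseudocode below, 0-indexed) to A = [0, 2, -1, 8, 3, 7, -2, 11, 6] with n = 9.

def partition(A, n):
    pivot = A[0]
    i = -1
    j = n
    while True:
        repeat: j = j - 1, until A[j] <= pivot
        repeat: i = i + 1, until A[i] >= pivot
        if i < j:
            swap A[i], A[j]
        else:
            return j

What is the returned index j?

pivot = A[0] = 0; i = -1, j = 9
j→6 (A[6]=-2≤0), i→0 (A[0]=0≥0); i<j, swap → [-2, 2, -1, 8, 3, 7, 0, 11, 6]
j→2 (A[2]=-1≤0), i→1 (A[1]=2≥0); i<j, swap → [-2, -1, 2, 8, 3, 7, 0, 11, 6]
j→1, i→2; i≥j, return j=1. A = [-2, -1, 2, 8, 3, 7, 0, 11, 6]

1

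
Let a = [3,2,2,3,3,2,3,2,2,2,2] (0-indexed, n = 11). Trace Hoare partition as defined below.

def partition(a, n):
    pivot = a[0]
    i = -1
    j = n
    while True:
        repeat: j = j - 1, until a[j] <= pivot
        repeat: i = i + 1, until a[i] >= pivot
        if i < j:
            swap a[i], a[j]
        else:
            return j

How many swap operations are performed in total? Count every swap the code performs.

pivot=3
j stops at 10 (2), i stops at 0 (3); swap ⇒ [2,2,2,3,3,2,3,2,2,2,3]
j stops at 9 (2), i stops at 3 (3); swap ⇒ [2,2,2,2,3,2,3,2,2,3,3]
j stops at 8 (2), i stops at 4 (3); swap ⇒ [2,2,2,2,2,2,3,2,3,3,3]
j stops at 7 (2), i stops at 6 (3); swap ⇒ [2,2,2,2,2,2,2,3,3,3,3]
j stops at 6, i stops at 7; i≥j ⇒ return 6. a=[2,2,2,2,2,2,2,3,3,3,3]

4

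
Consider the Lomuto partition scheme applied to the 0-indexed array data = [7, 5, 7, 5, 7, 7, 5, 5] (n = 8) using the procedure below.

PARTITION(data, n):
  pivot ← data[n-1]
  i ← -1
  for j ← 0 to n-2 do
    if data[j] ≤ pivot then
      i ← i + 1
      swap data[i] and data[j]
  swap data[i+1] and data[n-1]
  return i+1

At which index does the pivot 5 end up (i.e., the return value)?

pivot = data[7] = 5; i = -1
j=0: data[0]=7 > 5 → no swap
j=1: data[1]=5 ≤ 5 → i=0, swap data[0],data[1] → [5, 7, 7, 5, 7, 7, 5, 5]
j=2: data[2]=7 > 5 → no swap
j=3: data[3]=5 ≤ 5 → i=1, swap data[1],data[3] → [5, 5, 7, 7, 7, 7, 5, 5]
j=4: data[4]=7 > 5 → no swap
j=5: data[5]=7 > 5 → no swap
j=6: data[6]=5 ≤ 5 → i=2, swap data[2],data[6] → [5, 5, 5, 7, 7, 7, 7, 5]
final swap data[3],data[7] → [5, 5, 5, 5, 7, 7, 7, 7]; return 3

3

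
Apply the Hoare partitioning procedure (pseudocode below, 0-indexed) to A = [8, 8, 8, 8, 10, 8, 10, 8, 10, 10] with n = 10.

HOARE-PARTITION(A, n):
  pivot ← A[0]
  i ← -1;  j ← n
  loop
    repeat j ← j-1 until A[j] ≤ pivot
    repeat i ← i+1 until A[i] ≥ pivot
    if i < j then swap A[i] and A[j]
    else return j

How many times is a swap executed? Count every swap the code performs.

3

pivot = A[0] = 8; i = -1, j = 10
j→7 (A[7]=8≤8), i→0 (A[0]=8≥8); i<j, swap → [8, 8, 8, 8, 10, 8, 10, 8, 10, 10]
j→5 (A[5]=8≤8), i→1 (A[1]=8≥8); i<j, swap → [8, 8, 8, 8, 10, 8, 10, 8, 10, 10]
j→3 (A[3]=8≤8), i→2 (A[2]=8≥8); i<j, swap → [8, 8, 8, 8, 10, 8, 10, 8, 10, 10]
j→2, i→3; i≥j, return j=2. A = [8, 8, 8, 8, 10, 8, 10, 8, 10, 10]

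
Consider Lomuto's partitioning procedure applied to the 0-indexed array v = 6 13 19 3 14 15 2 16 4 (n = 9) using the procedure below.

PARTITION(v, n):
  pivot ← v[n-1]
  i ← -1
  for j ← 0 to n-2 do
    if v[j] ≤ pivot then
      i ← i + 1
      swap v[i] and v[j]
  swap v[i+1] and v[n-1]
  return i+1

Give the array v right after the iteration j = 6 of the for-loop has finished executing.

pivot=4, i=-1
j=0: 6>4, skip
j=1: 13>4, skip
j=2: 19>4, skip
j=3: 3≤4, i=0, swap(0,3) ⇒ 3 13 19 6 14 15 2 16 4
j=4: 14>4, skip
j=5: 15>4, skip
j=6: 2≤4, i=1, swap(1,6) ⇒ 3 2 19 6 14 15 13 16 4
(after j=6) v = 3 2 19 6 14 15 13 16 4

3 2 19 6 14 15 13 16 4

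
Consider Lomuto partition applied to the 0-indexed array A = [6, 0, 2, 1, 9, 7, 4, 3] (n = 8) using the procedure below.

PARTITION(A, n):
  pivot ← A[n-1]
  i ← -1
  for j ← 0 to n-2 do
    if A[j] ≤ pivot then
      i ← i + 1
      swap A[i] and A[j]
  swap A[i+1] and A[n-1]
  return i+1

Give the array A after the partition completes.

[0, 2, 1, 3, 9, 7, 4, 6]

pivot = A[7] = 3; i = -1
j=0: A[0]=6 > 3 → no swap
j=1: A[1]=0 ≤ 3 → i=0, swap A[0],A[1] → [0, 6, 2, 1, 9, 7, 4, 3]
j=2: A[2]=2 ≤ 3 → i=1, swap A[1],A[2] → [0, 2, 6, 1, 9, 7, 4, 3]
j=3: A[3]=1 ≤ 3 → i=2, swap A[2],A[3] → [0, 2, 1, 6, 9, 7, 4, 3]
j=4: A[4]=9 > 3 → no swap
j=5: A[5]=7 > 3 → no swap
j=6: A[6]=4 > 3 → no swap
final swap A[3],A[7] → [0, 2, 1, 3, 9, 7, 4, 6]; return 3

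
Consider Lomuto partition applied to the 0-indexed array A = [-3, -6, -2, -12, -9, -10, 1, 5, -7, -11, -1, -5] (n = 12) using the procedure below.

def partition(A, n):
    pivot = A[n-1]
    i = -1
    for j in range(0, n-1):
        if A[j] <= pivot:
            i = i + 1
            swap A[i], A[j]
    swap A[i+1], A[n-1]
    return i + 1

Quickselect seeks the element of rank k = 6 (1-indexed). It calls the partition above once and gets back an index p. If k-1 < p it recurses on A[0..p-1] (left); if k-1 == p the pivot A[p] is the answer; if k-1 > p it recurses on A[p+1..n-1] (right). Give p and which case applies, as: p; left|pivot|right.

pivot=-5, i=-1
j=0: -3>-5, skip
j=1: -6≤-5, i=0, swap(0,1) ⇒ [-6, -3, -2, -12, -9, -10, 1, 5, -7, -11, -1, -5]
j=2: -2>-5, skip
j=3: -12≤-5, i=1, swap(1,3) ⇒ [-6, -12, -2, -3, -9, -10, 1, 5, -7, -11, -1, -5]
j=4: -9≤-5, i=2, swap(2,4) ⇒ [-6, -12, -9, -3, -2, -10, 1, 5, -7, -11, -1, -5]
j=5: -10≤-5, i=3, swap(3,5) ⇒ [-6, -12, -9, -10, -2, -3, 1, 5, -7, -11, -1, -5]
j=6: 1>-5, skip
j=7: 5>-5, skip
j=8: -7≤-5, i=4, swap(4,8) ⇒ [-6, -12, -9, -10, -7, -3, 1, 5, -2, -11, -1, -5]
j=9: -11≤-5, i=5, swap(5,9) ⇒ [-6, -12, -9, -10, -7, -11, 1, 5, -2, -3, -1, -5]
j=10: -1>-5, skip
swap(6,11) ⇒ [-6, -12, -9, -10, -7, -11, -5, 5, -2, -3, -1, 1]; return 6
p = 6; k-1 = 5 < 6 ⇒ left

6; left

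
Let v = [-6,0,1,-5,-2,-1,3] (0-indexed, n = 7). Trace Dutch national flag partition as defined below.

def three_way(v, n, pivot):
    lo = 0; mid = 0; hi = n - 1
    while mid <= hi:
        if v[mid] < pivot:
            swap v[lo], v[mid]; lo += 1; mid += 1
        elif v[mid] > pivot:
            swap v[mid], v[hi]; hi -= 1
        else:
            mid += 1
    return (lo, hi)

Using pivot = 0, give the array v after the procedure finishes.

[-6,-1,-5,-2,0,3,1]

pivot = 0; lo=0, mid=0, hi=6
v[mid]=-6<0: swap v[0],v[0]; lo=1,mid=1 → [-6,0,1,-5,-2,-1,3]
v[mid]=0=0: mid=2
v[mid]=1>0: swap v[2],v[6]; hi=5 → [-6,0,3,-5,-2,-1,1]
v[mid]=3>0: swap v[2],v[5]; hi=4 → [-6,0,-1,-5,-2,3,1]
v[mid]=-1<0: swap v[1],v[2]; lo=2,mid=3 → [-6,-1,0,-5,-2,3,1]
v[mid]=-5<0: swap v[2],v[3]; lo=3,mid=4 → [-6,-1,-5,0,-2,3,1]
v[mid]=-2<0: swap v[3],v[4]; lo=4,mid=5 → [-6,-1,-5,-2,0,3,1]
end: lo=4, hi=4; v = [-6,-1,-5,-2,0,3,1]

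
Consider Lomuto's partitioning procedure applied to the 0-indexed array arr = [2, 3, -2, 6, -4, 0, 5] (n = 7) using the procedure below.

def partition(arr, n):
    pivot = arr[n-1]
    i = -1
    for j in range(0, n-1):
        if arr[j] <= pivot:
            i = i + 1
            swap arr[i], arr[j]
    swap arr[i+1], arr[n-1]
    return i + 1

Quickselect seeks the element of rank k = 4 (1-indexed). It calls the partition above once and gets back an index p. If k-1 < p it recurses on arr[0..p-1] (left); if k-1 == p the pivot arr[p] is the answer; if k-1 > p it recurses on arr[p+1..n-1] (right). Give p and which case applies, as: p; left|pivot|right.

5; left

pivot=5, i=-1
j=0: 2≤5, i=0, swap(0,0) ⇒ [2, 3, -2, 6, -4, 0, 5]
j=1: 3≤5, i=1, swap(1,1) ⇒ [2, 3, -2, 6, -4, 0, 5]
j=2: -2≤5, i=2, swap(2,2) ⇒ [2, 3, -2, 6, -4, 0, 5]
j=3: 6>5, skip
j=4: -4≤5, i=3, swap(3,4) ⇒ [2, 3, -2, -4, 6, 0, 5]
j=5: 0≤5, i=4, swap(4,5) ⇒ [2, 3, -2, -4, 0, 6, 5]
swap(5,6) ⇒ [2, 3, -2, -4, 0, 5, 6]; return 5
p = 5; k-1 = 3 < 5 ⇒ left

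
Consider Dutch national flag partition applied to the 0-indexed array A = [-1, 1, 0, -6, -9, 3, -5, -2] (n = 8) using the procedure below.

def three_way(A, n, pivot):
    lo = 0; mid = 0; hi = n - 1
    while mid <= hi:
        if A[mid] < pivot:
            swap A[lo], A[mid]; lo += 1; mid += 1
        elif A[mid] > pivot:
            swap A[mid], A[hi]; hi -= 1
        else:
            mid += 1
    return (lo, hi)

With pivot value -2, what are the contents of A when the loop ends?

[-5, -9, -6, -2, 3, 0, 1, -1]

pivot = -2; lo=0, mid=0, hi=7
A[mid]=-1>-2: swap A[0],A[7]; hi=6 → [-2, 1, 0, -6, -9, 3, -5, -1]
A[mid]=-2=-2: mid=1
A[mid]=1>-2: swap A[1],A[6]; hi=5 → [-2, -5, 0, -6, -9, 3, 1, -1]
A[mid]=-5<-2: swap A[0],A[1]; lo=1,mid=2 → [-5, -2, 0, -6, -9, 3, 1, -1]
A[mid]=0>-2: swap A[2],A[5]; hi=4 → [-5, -2, 3, -6, -9, 0, 1, -1]
A[mid]=3>-2: swap A[2],A[4]; hi=3 → [-5, -2, -9, -6, 3, 0, 1, -1]
A[mid]=-9<-2: swap A[1],A[2]; lo=2,mid=3 → [-5, -9, -2, -6, 3, 0, 1, -1]
A[mid]=-6<-2: swap A[2],A[3]; lo=3,mid=4 → [-5, -9, -6, -2, 3, 0, 1, -1]
end: lo=3, hi=3; A = [-5, -9, -6, -2, 3, 0, 1, -1]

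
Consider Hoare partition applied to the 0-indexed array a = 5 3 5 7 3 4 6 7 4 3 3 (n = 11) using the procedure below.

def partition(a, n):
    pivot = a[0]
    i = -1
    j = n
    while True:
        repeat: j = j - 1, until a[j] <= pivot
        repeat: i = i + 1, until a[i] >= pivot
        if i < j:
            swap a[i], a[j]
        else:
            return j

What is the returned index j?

pivot = a[0] = 5; i = -1, j = 11
j→10 (a[10]=3≤5), i→0 (a[0]=5≥5); i<j, swap → 3 3 5 7 3 4 6 7 4 3 5
j→9 (a[9]=3≤5), i→2 (a[2]=5≥5); i<j, swap → 3 3 3 7 3 4 6 7 4 5 5
j→8 (a[8]=4≤5), i→3 (a[3]=7≥5); i<j, swap → 3 3 3 4 3 4 6 7 7 5 5
j→5, i→6; i≥j, return j=5. a = 3 3 3 4 3 4 6 7 7 5 5

5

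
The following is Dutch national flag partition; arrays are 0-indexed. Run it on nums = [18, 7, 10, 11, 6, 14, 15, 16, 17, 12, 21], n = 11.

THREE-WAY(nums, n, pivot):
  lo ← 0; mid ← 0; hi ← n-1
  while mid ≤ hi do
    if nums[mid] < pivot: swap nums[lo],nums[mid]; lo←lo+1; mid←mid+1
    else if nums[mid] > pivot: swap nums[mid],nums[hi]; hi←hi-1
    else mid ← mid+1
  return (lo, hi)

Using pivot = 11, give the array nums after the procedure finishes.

pivot = 11; lo=0, mid=0, hi=10
nums[mid]=18>11: swap nums[0],nums[10]; hi=9 → [21, 7, 10, 11, 6, 14, 15, 16, 17, 12, 18]
nums[mid]=21>11: swap nums[0],nums[9]; hi=8 → [12, 7, 10, 11, 6, 14, 15, 16, 17, 21, 18]
nums[mid]=12>11: swap nums[0],nums[8]; hi=7 → [17, 7, 10, 11, 6, 14, 15, 16, 12, 21, 18]
nums[mid]=17>11: swap nums[0],nums[7]; hi=6 → [16, 7, 10, 11, 6, 14, 15, 17, 12, 21, 18]
nums[mid]=16>11: swap nums[0],nums[6]; hi=5 → [15, 7, 10, 11, 6, 14, 16, 17, 12, 21, 18]
nums[mid]=15>11: swap nums[0],nums[5]; hi=4 → [14, 7, 10, 11, 6, 15, 16, 17, 12, 21, 18]
nums[mid]=14>11: swap nums[0],nums[4]; hi=3 → [6, 7, 10, 11, 14, 15, 16, 17, 12, 21, 18]
nums[mid]=6<11: swap nums[0],nums[0]; lo=1,mid=1 → [6, 7, 10, 11, 14, 15, 16, 17, 12, 21, 18]
nums[mid]=7<11: swap nums[1],nums[1]; lo=2,mid=2 → [6, 7, 10, 11, 14, 15, 16, 17, 12, 21, 18]
nums[mid]=10<11: swap nums[2],nums[2]; lo=3,mid=3 → [6, 7, 10, 11, 14, 15, 16, 17, 12, 21, 18]
nums[mid]=11=11: mid=4
end: lo=3, hi=3; nums = [6, 7, 10, 11, 14, 15, 16, 17, 12, 21, 18]

[6, 7, 10, 11, 14, 15, 16, 17, 12, 21, 18]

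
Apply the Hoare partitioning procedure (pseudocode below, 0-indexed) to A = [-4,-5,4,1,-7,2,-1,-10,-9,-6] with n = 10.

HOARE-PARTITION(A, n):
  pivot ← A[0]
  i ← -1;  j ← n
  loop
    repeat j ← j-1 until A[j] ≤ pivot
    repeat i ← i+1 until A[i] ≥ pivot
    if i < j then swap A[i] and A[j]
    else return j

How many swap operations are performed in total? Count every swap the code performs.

pivot = A[0] = -4; i = -1, j = 10
j→9 (A[9]=-6≤-4), i→0 (A[0]=-4≥-4); i<j, swap → [-6,-5,4,1,-7,2,-1,-10,-9,-4]
j→8 (A[8]=-9≤-4), i→2 (A[2]=4≥-4); i<j, swap → [-6,-5,-9,1,-7,2,-1,-10,4,-4]
j→7 (A[7]=-10≤-4), i→3 (A[3]=1≥-4); i<j, swap → [-6,-5,-9,-10,-7,2,-1,1,4,-4]
j→4, i→5; i≥j, return j=4. A = [-6,-5,-9,-10,-7,2,-1,1,4,-4]

3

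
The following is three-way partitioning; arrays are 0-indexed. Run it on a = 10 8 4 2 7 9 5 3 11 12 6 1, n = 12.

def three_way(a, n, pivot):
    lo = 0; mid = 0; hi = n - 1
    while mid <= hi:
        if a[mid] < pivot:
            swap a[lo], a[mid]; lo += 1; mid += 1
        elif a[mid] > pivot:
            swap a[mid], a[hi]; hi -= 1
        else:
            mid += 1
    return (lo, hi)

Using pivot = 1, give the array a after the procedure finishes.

lo=0 mid=0 hi=11
10>1: swap(0,11), hi=10 ⇒ 1 8 4 2 7 9 5 3 11 12 6 10
1=1: mid=1
8>1: swap(1,10), hi=9 ⇒ 1 6 4 2 7 9 5 3 11 12 8 10
6>1: swap(1,9), hi=8 ⇒ 1 12 4 2 7 9 5 3 11 6 8 10
12>1: swap(1,8), hi=7 ⇒ 1 11 4 2 7 9 5 3 12 6 8 10
11>1: swap(1,7), hi=6 ⇒ 1 3 4 2 7 9 5 11 12 6 8 10
3>1: swap(1,6), hi=5 ⇒ 1 5 4 2 7 9 3 11 12 6 8 10
5>1: swap(1,5), hi=4 ⇒ 1 9 4 2 7 5 3 11 12 6 8 10
9>1: swap(1,4), hi=3 ⇒ 1 7 4 2 9 5 3 11 12 6 8 10
7>1: swap(1,3), hi=2 ⇒ 1 2 4 7 9 5 3 11 12 6 8 10
2>1: swap(1,2), hi=1 ⇒ 1 4 2 7 9 5 3 11 12 6 8 10
4>1: swap(1,1), hi=0 ⇒ 1 4 2 7 9 5 3 11 12 6 8 10
done. lo=0 hi=0; a=1 4 2 7 9 5 3 11 12 6 8 10

1 4 2 7 9 5 3 11 12 6 8 10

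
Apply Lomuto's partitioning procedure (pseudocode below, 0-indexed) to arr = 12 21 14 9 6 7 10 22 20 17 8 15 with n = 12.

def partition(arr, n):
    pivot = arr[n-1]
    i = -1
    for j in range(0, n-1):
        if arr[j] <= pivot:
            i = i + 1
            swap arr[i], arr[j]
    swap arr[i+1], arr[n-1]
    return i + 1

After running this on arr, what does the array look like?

pivot = arr[11] = 15; i = -1
j=0: arr[0]=12 ≤ 15 → i=0, swap arr[0],arr[0] (no change) → 12 21 14 9 6 7 10 22 20 17 8 15
j=1: arr[1]=21 > 15 → no swap
j=2: arr[2]=14 ≤ 15 → i=1, swap arr[1],arr[2] → 12 14 21 9 6 7 10 22 20 17 8 15
j=3: arr[3]=9 ≤ 15 → i=2, swap arr[2],arr[3] → 12 14 9 21 6 7 10 22 20 17 8 15
j=4: arr[4]=6 ≤ 15 → i=3, swap arr[3],arr[4] → 12 14 9 6 21 7 10 22 20 17 8 15
j=5: arr[5]=7 ≤ 15 → i=4, swap arr[4],arr[5] → 12 14 9 6 7 21 10 22 20 17 8 15
j=6: arr[6]=10 ≤ 15 → i=5, swap arr[5],arr[6] → 12 14 9 6 7 10 21 22 20 17 8 15
j=7: arr[7]=22 > 15 → no swap
j=8: arr[8]=20 > 15 → no swap
j=9: arr[9]=17 > 15 → no swap
j=10: arr[10]=8 ≤ 15 → i=6, swap arr[6],arr[10] → 12 14 9 6 7 10 8 22 20 17 21 15
final swap arr[7],arr[11] → 12 14 9 6 7 10 8 15 20 17 21 22; return 7

12 14 9 6 7 10 8 15 20 17 21 22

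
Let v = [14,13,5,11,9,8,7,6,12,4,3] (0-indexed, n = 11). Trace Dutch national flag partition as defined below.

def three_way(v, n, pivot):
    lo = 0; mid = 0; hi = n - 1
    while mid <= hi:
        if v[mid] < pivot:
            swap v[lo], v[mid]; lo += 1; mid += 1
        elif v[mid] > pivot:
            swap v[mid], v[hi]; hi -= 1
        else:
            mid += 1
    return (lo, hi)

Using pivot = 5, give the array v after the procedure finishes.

[3,4,5,9,8,7,6,12,11,13,14]

pivot = 5; lo=0, mid=0, hi=10
v[mid]=14>5: swap v[0],v[10]; hi=9 → [3,13,5,11,9,8,7,6,12,4,14]
v[mid]=3<5: swap v[0],v[0]; lo=1,mid=1 → [3,13,5,11,9,8,7,6,12,4,14]
v[mid]=13>5: swap v[1],v[9]; hi=8 → [3,4,5,11,9,8,7,6,12,13,14]
v[mid]=4<5: swap v[1],v[1]; lo=2,mid=2 → [3,4,5,11,9,8,7,6,12,13,14]
v[mid]=5=5: mid=3
v[mid]=11>5: swap v[3],v[8]; hi=7 → [3,4,5,12,9,8,7,6,11,13,14]
v[mid]=12>5: swap v[3],v[7]; hi=6 → [3,4,5,6,9,8,7,12,11,13,14]
v[mid]=6>5: swap v[3],v[6]; hi=5 → [3,4,5,7,9,8,6,12,11,13,14]
v[mid]=7>5: swap v[3],v[5]; hi=4 → [3,4,5,8,9,7,6,12,11,13,14]
v[mid]=8>5: swap v[3],v[4]; hi=3 → [3,4,5,9,8,7,6,12,11,13,14]
v[mid]=9>5: swap v[3],v[3]; hi=2 → [3,4,5,9,8,7,6,12,11,13,14]
end: lo=2, hi=2; v = [3,4,5,9,8,7,6,12,11,13,14]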